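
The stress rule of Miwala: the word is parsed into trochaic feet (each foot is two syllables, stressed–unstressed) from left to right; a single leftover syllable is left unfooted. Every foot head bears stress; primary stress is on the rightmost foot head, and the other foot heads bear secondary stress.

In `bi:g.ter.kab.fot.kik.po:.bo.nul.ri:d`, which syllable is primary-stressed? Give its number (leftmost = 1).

7

Parse left to right into trochaic (ˈσσ) feet: (ˈbi:g.ter) (ˈkab.fot) (ˈkik.po:) (ˈbo.nul) ri:d. Syllable 9 is left unfooted.
Foot heads (stressed positions): 1, 3, 5, 7.
End Rule Rightmost: primary stress on the rightmost head = syllable 7.
Primary stress: syllable 7 → bi:g.ter.kab.fot.kik.po:.ˈbo.nul.ri:d.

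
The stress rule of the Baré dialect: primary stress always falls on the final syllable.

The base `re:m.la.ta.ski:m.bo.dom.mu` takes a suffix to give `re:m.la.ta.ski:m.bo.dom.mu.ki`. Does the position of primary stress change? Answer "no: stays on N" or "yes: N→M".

Base `re:m.la.ta.ski:m.bo.dom.mu` (7 syllables):
  The word has 7 syllables; the final syllable is syllable 7 (mu).
  → primary stress on syllable 7.
Suffixed `re:m.la.ta.ski:m.bo.dom.mu.ki` (8 syllables):
  The word has 8 syllables; the final syllable is syllable 8 (ki).
  → primary stress on syllable 8.

yes: 7→8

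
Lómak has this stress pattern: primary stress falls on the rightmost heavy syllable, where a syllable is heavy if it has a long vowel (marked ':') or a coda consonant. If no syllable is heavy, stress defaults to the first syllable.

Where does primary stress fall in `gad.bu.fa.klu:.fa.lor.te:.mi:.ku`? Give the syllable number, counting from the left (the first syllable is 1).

Weights: 1 gad H, 2 bu L, 3 fa L, 4 klu: H, 5 fa L, 6 lor H, 7 te: H, 8 mi: H, 9 ku L.
Heavy syllables in the domain: 1, 4, 6, 7, 8. The rightmost is syllable 8 (mi:).
Primary stress: syllable 8 → gad.bu.fa.klu:.fa.lor.te:.ˈmi:.ku.

8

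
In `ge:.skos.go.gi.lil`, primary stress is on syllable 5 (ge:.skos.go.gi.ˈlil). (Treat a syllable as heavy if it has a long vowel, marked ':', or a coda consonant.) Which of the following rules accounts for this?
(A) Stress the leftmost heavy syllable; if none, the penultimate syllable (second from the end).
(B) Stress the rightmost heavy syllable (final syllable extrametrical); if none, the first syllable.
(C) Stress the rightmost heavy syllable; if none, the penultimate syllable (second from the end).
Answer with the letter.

C

Rule A → syllable 1 (observed: 5).
Rule B → syllable 2 (observed: 5).
Rule C → syllable 5 ✓.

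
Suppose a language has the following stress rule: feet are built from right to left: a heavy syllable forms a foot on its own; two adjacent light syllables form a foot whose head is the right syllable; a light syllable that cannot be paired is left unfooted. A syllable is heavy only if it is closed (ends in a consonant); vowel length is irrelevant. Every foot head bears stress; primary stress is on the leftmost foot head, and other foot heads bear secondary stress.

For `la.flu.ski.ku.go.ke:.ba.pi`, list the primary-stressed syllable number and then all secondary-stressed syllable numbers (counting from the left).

Weights: 1 la L, 2 flu L, 3 ski L, 4 ku L, 5 go L, 6 ke: L, 7 ba L, 8 pi L.
Parse right to left (heavy = foot alone; LL = one foot; stranded L unfooted): (la.ˈflu) (ski.ˈku) (go.ˈke:) (ba.ˈpi).
Foot heads: 2, 4, 6, 8.
Primary stress on the leftmost head = syllable 2.
Secondary stress on 4, 6, 8: la.ˈflu.ski.ˌku.go.ˌke:.ba.ˌpi.

primary 2, secondary 4, 6, 8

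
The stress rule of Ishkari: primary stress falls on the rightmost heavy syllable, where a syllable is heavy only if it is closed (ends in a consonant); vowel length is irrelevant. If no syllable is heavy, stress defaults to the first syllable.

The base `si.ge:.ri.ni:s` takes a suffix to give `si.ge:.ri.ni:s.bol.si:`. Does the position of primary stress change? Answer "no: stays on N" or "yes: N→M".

yes: 4→5

Base `si.ge:.ri.ni:s` (4 syllables):
  Weights: 1 si L, 2 ge: L, 3 ri L, 4 ni:s H.
  Heavy syllables in the domain: 4. The rightmost is syllable 4 (ni:s).
  → primary stress on syllable 4.
Suffixed `si.ge:.ri.ni:s.bol.si:` (6 syllables):
  Weights: 1 si L, 2 ge: L, 3 ri L, 4 ni:s H, 5 bol H, 6 si: L.
  Heavy syllables in the domain: 4, 5. The rightmost is syllable 5 (bol).
  → primary stress on syllable 5.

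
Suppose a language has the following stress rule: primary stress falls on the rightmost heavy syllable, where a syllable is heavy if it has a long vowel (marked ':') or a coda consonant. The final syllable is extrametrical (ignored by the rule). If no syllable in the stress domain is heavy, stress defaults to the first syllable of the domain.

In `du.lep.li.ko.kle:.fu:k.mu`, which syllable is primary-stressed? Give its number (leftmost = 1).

6

The final syllable (7, mu) is extrametrical; the stress domain is syllables 1–6.
Weights: 1 du L, 2 lep H, 3 li L, 4 ko L, 5 kle: H, 6 fu:k H.
Heavy syllables in the domain: 2, 5, 6. The rightmost is syllable 6 (fu:k).
Primary stress: syllable 6 → du.lep.li.ko.kle:.ˈfu:k.mu.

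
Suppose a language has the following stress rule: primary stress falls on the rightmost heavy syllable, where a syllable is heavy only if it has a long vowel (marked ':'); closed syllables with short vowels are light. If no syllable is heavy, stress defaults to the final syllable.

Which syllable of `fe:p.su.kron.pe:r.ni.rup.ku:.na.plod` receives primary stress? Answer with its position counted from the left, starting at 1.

Weights: 1 fe:p H, 2 su L, 3 kron L, 4 pe:r H, 5 ni L, 6 rup L, 7 ku: H, 8 na L, 9 plod L.
Heavy syllables in the domain: 1, 4, 7. The rightmost is syllable 7 (ku:).
Primary stress: syllable 7 → fe:p.su.kron.pe:r.ni.rup.ˈku:.na.plod.

7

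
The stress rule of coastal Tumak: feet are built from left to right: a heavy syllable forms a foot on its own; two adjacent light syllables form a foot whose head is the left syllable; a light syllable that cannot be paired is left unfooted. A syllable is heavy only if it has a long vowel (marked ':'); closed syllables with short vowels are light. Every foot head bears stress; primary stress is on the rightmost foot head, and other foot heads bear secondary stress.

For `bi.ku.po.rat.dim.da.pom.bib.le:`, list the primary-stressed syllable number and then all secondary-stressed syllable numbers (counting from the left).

Weights: 1 bi L, 2 ku L, 3 po L, 4 rat L, 5 dim L, 6 da L, 7 pom L, 8 bib L, 9 le: H.
Parse left to right (heavy = foot alone; LL = one foot; stranded L unfooted): (ˈbi.ku) (ˈpo.rat) (ˈdim.da) (ˈpom.bib) (ˈle:).
Foot heads: 1, 3, 5, 7, 9.
Primary stress on the rightmost head = syllable 9.
Secondary stress on 1, 3, 5, 7: ˌbi.ku.ˌpo.rat.ˌdim.da.ˌpom.bib.ˈle:.

primary 9, secondary 1, 3, 5, 7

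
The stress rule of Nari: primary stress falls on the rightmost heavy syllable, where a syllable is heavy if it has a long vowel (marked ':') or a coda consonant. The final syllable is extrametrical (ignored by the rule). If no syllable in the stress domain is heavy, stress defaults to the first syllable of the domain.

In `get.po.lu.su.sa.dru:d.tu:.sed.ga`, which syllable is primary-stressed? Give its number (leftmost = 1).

The final syllable (9, ga) is extrametrical; the stress domain is syllables 1–8.
Weights: 1 get H, 2 po L, 3 lu L, 4 su L, 5 sa L, 6 dru:d H, 7 tu: H, 8 sed H.
Heavy syllables in the domain: 1, 6, 7, 8. The rightmost is syllable 8 (sed).
Primary stress: syllable 8 → get.po.lu.su.sa.dru:d.tu:.ˈsed.ga.

8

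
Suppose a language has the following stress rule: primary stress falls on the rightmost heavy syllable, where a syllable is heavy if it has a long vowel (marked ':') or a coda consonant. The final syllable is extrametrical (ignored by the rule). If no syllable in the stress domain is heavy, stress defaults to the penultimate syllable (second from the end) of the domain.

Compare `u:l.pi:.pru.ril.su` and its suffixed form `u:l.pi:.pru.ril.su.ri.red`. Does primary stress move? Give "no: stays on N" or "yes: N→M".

Base `u:l.pi:.pru.ril.su` (5 syllables):
  The final syllable (5, su) is extrametrical; the stress domain is syllables 1–4.
  Weights: 1 u:l H, 2 pi: H, 3 pru L, 4 ril H.
  Heavy syllables in the domain: 1, 2, 4. The rightmost is syllable 4 (ril).
  → primary stress on syllable 4.
Suffixed `u:l.pi:.pru.ril.su.ri.red` (7 syllables):
  The final syllable (7, red) is extrametrical; the stress domain is syllables 1–6.
  Weights: 1 u:l H, 2 pi: H, 3 pru L, 4 ril H, 5 su L, 6 ri L.
  Heavy syllables in the domain: 1, 2, 4. The rightmost is syllable 4 (ril).
  → primary stress on syllable 4.

no: stays on 4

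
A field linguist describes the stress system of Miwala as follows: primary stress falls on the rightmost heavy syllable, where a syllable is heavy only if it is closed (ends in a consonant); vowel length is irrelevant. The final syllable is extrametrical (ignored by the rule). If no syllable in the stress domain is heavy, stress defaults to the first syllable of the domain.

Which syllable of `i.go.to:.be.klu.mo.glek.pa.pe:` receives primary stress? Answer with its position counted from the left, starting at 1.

7

The final syllable (9, pe:) is extrametrical; the stress domain is syllables 1–8.
Weights: 1 i L, 2 go L, 3 to: L, 4 be L, 5 klu L, 6 mo L, 7 glek H, 8 pa L.
Heavy syllables in the domain: 7. The rightmost is syllable 7 (glek).
Primary stress: syllable 7 → i.go.to:.be.klu.mo.ˈglek.pa.pe:.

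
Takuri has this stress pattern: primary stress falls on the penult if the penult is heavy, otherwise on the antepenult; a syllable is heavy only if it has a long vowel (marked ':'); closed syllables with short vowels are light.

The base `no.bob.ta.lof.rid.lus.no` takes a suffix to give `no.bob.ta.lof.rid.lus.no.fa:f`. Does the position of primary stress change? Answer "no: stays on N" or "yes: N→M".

Base `no.bob.ta.lof.rid.lus.no` (7 syllables):
  Weights: 5 rid L, 6 lus L, 7 no L.
  The penult (syllable 6, lus) is light, so stress falls on the antepenult (syllable 5, rid).
  → primary stress on syllable 5.
Suffixed `no.bob.ta.lof.rid.lus.no.fa:f` (8 syllables):
  Weights: 6 lus L, 7 no L, 8 fa:f H.
  The penult (syllable 7, no) is light, so stress falls on the antepenult (syllable 6, lus).
  → primary stress on syllable 6.

yes: 5→6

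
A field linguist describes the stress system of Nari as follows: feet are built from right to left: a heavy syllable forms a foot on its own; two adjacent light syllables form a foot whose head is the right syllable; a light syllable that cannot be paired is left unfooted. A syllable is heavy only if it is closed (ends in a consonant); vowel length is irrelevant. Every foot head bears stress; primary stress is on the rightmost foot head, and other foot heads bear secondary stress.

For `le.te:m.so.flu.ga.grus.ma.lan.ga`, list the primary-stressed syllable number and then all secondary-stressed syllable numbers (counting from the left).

Weights: 1 le L, 2 te:m H, 3 so L, 4 flu L, 5 ga L, 6 grus H, 7 ma L, 8 lan H, 9 ga L.
Parse right to left (heavy = foot alone; LL = one foot; stranded L unfooted): le (ˈte:m) so (flu.ˈga) (ˈgrus) ma (ˈlan) ga.
Foot heads: 2, 5, 6, 8.
Primary stress on the rightmost head = syllable 8.
Secondary stress on 2, 5, 6: le.ˌte:m.so.flu.ˌga.ˌgrus.ma.ˈlan.ga.

primary 8, secondary 2, 5, 6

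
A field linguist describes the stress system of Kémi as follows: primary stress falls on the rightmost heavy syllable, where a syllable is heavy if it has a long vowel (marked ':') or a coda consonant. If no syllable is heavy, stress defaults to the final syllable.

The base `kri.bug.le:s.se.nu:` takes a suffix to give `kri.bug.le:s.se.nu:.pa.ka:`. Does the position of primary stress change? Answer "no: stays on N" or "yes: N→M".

Base `kri.bug.le:s.se.nu:` (5 syllables):
  Weights: 1 kri L, 2 bug H, 3 le:s H, 4 se L, 5 nu: H.
  Heavy syllables in the domain: 2, 3, 5. The rightmost is syllable 5 (nu:).
  → primary stress on syllable 5.
Suffixed `kri.bug.le:s.se.nu:.pa.ka:` (7 syllables):
  Weights: 1 kri L, 2 bug H, 3 le:s H, 4 se L, 5 nu: H, 6 pa L, 7 ka: H.
  Heavy syllables in the domain: 2, 3, 5, 7. The rightmost is syllable 7 (ka:).
  → primary stress on syllable 7.

yes: 5→7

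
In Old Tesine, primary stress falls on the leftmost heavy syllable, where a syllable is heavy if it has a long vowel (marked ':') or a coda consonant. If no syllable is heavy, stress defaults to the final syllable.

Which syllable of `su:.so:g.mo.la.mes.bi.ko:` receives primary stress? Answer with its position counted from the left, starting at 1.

1

Weights: 1 su: H, 2 so:g H, 3 mo L, 4 la L, 5 mes H, 6 bi L, 7 ko: H.
Heavy syllables in the domain: 1, 2, 5, 7. The leftmost is syllable 1 (su:).
Primary stress: syllable 1 → ˈsu:.so:g.mo.la.mes.bi.ko:.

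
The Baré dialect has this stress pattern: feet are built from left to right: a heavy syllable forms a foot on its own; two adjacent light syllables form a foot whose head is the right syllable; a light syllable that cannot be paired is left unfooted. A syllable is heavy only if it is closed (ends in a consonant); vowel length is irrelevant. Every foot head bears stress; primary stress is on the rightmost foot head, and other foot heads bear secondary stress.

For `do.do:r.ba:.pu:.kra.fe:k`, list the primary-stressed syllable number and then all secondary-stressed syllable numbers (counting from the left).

Weights: 1 do L, 2 do:r H, 3 ba: L, 4 pu: L, 5 kra L, 6 fe:k H.
Parse left to right (heavy = foot alone; LL = one foot; stranded L unfooted): do (ˈdo:r) (ba:.ˈpu:) kra (ˈfe:k).
Foot heads: 2, 4, 6.
Primary stress on the rightmost head = syllable 6.
Secondary stress on 2, 4: do.ˌdo:r.ba:.ˌpu:.kra.ˈfe:k.

primary 6, secondary 2, 4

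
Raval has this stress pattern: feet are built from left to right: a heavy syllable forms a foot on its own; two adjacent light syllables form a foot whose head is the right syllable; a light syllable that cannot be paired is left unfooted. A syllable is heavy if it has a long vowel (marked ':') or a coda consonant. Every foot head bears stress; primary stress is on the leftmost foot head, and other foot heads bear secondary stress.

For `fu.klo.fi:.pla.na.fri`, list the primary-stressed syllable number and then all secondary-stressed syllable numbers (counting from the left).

primary 2, secondary 3, 5

Weights: 1 fu L, 2 klo L, 3 fi: H, 4 pla L, 5 na L, 6 fri L.
Parse left to right (heavy = foot alone; LL = one foot; stranded L unfooted): (fu.ˈklo) (ˈfi:) (pla.ˈna) fri.
Foot heads: 2, 3, 5.
Primary stress on the leftmost head = syllable 2.
Secondary stress on 3, 5: fu.ˈklo.ˌfi:.pla.ˌna.fri.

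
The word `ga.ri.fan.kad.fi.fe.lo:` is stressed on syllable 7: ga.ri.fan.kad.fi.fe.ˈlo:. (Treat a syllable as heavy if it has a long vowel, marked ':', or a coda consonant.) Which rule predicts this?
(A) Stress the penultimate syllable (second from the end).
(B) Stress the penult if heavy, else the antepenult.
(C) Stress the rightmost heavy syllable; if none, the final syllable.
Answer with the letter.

C

Rule A → syllable 6 (observed: 7).
Rule B → syllable 5 (observed: 7).
Rule C → syllable 7 ✓.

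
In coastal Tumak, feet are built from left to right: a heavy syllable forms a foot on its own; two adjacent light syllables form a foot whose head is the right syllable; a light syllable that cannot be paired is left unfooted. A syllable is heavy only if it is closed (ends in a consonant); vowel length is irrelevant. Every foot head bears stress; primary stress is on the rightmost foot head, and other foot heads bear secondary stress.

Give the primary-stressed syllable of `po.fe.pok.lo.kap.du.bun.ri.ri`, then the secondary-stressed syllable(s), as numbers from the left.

Weights: 1 po L, 2 fe L, 3 pok H, 4 lo L, 5 kap H, 6 du L, 7 bun H, 8 ri L, 9 ri L.
Parse left to right (heavy = foot alone; LL = one foot; stranded L unfooted): (po.ˈfe) (ˈpok) lo (ˈkap) du (ˈbun) (ri.ˈri).
Foot heads: 2, 3, 5, 7, 9.
Primary stress on the rightmost head = syllable 9.
Secondary stress on 2, 3, 5, 7: po.ˌfe.ˌpok.lo.ˌkap.du.ˌbun.ri.ˈri.

primary 9, secondary 2, 3, 5, 7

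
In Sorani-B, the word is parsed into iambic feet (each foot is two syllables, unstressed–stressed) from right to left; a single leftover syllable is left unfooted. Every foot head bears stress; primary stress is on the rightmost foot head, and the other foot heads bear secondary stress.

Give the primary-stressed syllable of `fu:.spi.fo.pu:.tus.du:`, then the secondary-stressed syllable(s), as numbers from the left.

primary 6, secondary 2, 4

Parse right to left into iambic (σˈσ) feet: (fu:.ˈspi) (fo.ˈpu:) (tus.ˈdu:).
Foot heads (stressed positions): 2, 4, 6.
End Rule Rightmost: primary stress on the rightmost head = syllable 6.
Secondary stress on 2, 4: fu:.ˌspi.fo.ˌpu:.tus.ˈdu:.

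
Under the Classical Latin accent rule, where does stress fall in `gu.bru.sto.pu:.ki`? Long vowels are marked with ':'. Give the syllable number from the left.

Classical Latin: stress the penult if heavy (long vowel or closed), else the antepenult.
Weights: 3 sto L, 4 pu: H, 5 ki L.
The penult (syllable 4, pu:) is heavy, so it takes stress.
Stress on syllable 4: gu.bru.sto.ˈpu:.ki.

4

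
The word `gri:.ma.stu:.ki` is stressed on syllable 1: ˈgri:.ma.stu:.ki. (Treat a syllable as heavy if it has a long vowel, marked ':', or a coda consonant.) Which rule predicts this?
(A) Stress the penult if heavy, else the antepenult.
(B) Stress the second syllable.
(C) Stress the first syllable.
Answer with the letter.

C

Rule A → syllable 3 (observed: 1).
Rule B → syllable 2 (observed: 1).
Rule C → syllable 1 ✓.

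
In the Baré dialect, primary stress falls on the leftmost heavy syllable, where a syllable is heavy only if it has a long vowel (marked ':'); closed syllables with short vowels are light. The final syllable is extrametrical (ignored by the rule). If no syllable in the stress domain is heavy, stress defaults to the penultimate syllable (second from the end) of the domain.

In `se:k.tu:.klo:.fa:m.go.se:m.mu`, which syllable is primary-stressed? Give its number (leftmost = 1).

The final syllable (7, mu) is extrametrical; the stress domain is syllables 1–6.
Weights: 1 se:k H, 2 tu: H, 3 klo: H, 4 fa:m H, 5 go L, 6 se:m H.
Heavy syllables in the domain: 1, 2, 3, 4, 6. The leftmost is syllable 1 (se:k).
Primary stress: syllable 1 → ˈse:k.tu:.klo:.fa:m.go.se:m.mu.

1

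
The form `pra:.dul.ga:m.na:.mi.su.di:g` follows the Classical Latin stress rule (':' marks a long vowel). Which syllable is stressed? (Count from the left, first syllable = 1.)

Classical Latin: stress the penult if heavy (long vowel or closed), else the antepenult.
Weights: 5 mi L, 6 su L, 7 di:g H.
The penult (syllable 6, su) is light, so stress falls on the antepenult (syllable 5, mi).
Stress on syllable 5: pra:.dul.ga:m.na:.ˈmi.su.di:g.

5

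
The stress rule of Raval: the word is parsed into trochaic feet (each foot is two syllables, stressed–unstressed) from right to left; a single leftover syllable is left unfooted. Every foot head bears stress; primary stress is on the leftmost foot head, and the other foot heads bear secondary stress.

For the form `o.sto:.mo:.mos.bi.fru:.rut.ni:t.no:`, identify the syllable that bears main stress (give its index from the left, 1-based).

Parse right to left into trochaic (ˈσσ) feet: o (ˈsto:.mo:) (ˈmos.bi) (ˈfru:.rut) (ˈni:t.no:). Syllable 1 is left unfooted.
Foot heads (stressed positions): 2, 4, 6, 8.
End Rule Leftmost: primary stress on the leftmost head = syllable 2.
Primary stress: syllable 2 → o.ˈsto:.mo:.mos.bi.fru:.rut.ni:t.no:.

2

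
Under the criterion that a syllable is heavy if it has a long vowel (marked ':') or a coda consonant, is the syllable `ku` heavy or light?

light

`ku`: short vowel, open (no coda). Short vowel, open → light.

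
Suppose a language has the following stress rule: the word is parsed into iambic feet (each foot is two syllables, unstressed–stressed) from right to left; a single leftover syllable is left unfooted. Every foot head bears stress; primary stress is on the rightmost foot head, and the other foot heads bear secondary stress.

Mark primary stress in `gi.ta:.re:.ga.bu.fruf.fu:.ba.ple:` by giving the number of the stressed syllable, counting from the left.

9

Parse right to left into iambic (σˈσ) feet: gi (ta:.ˈre:) (ga.ˈbu) (fruf.ˈfu:) (ba.ˈple:). Syllable 1 is left unfooted.
Foot heads (stressed positions): 3, 5, 7, 9.
End Rule Rightmost: primary stress on the rightmost head = syllable 9.
Primary stress: syllable 9 → gi.ta:.re:.ga.bu.fruf.fu:.ba.ˈple:.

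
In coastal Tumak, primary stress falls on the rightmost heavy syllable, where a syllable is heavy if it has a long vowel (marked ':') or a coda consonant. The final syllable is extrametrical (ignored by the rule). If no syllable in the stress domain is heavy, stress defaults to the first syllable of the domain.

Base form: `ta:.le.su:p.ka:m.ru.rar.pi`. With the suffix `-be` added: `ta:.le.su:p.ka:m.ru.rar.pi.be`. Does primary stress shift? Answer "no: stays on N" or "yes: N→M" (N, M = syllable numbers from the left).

no: stays on 6

Base `ta:.le.su:p.ka:m.ru.rar.pi` (7 syllables):
  The final syllable (7, pi) is extrametrical; the stress domain is syllables 1–6.
  Weights: 1 ta: H, 2 le L, 3 su:p H, 4 ka:m H, 5 ru L, 6 rar H.
  Heavy syllables in the domain: 1, 3, 4, 6. The rightmost is syllable 6 (rar).
  → primary stress on syllable 6.
Suffixed `ta:.le.su:p.ka:m.ru.rar.pi.be` (8 syllables):
  The final syllable (8, be) is extrametrical; the stress domain is syllables 1–7.
  Weights: 1 ta: H, 2 le L, 3 su:p H, 4 ka:m H, 5 ru L, 6 rar H, 7 pi L.
  Heavy syllables in the domain: 1, 3, 4, 6. The rightmost is syllable 6 (rar).
  → primary stress on syllable 6.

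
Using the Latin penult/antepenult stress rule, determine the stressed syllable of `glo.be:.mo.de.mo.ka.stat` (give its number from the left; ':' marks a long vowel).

Classical Latin: stress the penult if heavy (long vowel or closed), else the antepenult.
Weights: 5 mo L, 6 ka L, 7 stat H.
The penult (syllable 6, ka) is light, so stress falls on the antepenult (syllable 5, mo).
Stress on syllable 5: glo.be:.mo.de.ˈmo.ka.stat.

5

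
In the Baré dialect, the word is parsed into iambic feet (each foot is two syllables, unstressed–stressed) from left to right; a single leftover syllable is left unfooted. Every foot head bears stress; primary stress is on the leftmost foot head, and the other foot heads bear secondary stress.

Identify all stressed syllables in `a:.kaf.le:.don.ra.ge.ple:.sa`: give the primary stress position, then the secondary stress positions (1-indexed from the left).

primary 2, secondary 4, 6, 8

Parse left to right into iambic (σˈσ) feet: (a:.ˈkaf) (le:.ˈdon) (ra.ˈge) (ple:.ˈsa).
Foot heads (stressed positions): 2, 4, 6, 8.
End Rule Leftmost: primary stress on the leftmost head = syllable 2.
Secondary stress on 4, 6, 8: a:.ˈkaf.le:.ˌdon.ra.ˌge.ple:.ˌsa.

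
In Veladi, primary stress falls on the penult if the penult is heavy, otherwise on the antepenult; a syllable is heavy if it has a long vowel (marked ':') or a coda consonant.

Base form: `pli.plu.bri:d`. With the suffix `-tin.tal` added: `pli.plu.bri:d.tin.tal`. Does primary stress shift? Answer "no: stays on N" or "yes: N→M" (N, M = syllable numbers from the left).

Base `pli.plu.bri:d` (3 syllables):
  Weights: 1 pli L, 2 plu L, 3 bri:d H.
  The penult (syllable 2, plu) is light, so stress falls on the antepenult (syllable 1, pli).
  → primary stress on syllable 1.
Suffixed `pli.plu.bri:d.tin.tal` (5 syllables):
  Weights: 3 bri:d H, 4 tin H, 5 tal H.
  The penult (syllable 4, tin) is heavy, so it takes stress.
  → primary stress on syllable 4.

yes: 1→4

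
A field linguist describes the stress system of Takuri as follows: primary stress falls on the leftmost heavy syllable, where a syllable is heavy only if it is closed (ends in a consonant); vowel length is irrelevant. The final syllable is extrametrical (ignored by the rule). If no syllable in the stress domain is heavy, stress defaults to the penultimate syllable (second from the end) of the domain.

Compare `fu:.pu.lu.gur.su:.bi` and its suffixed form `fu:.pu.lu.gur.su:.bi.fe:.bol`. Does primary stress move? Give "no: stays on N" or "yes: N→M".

Base `fu:.pu.lu.gur.su:.bi` (6 syllables):
  The final syllable (6, bi) is extrametrical; the stress domain is syllables 1–5.
  Weights: 1 fu: L, 2 pu L, 3 lu L, 4 gur H, 5 su: L.
  Heavy syllables in the domain: 4. The leftmost is syllable 4 (gur).
  → primary stress on syllable 4.
Suffixed `fu:.pu.lu.gur.su:.bi.fe:.bol` (8 syllables):
  The final syllable (8, bol) is extrametrical; the stress domain is syllables 1–7.
  Weights: 1 fu: L, 2 pu L, 3 lu L, 4 gur H, 5 su: L, 6 bi L, 7 fe: L.
  Heavy syllables in the domain: 4. The leftmost is syllable 4 (gur).
  → primary stress on syllable 4.

no: stays on 4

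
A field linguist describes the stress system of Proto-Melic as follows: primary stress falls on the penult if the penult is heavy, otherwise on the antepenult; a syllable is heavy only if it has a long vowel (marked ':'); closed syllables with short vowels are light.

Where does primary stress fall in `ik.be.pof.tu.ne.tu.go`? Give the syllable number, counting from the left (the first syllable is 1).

5

Weights: 5 ne L, 6 tu L, 7 go L.
The penult (syllable 6, tu) is light, so stress falls on the antepenult (syllable 5, ne).
Primary stress: syllable 5 → ik.be.pof.tu.ˈne.tu.go.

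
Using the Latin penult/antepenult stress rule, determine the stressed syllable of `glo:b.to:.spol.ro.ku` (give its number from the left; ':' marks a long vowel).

Classical Latin: stress the penult if heavy (long vowel or closed), else the antepenult.
Weights: 3 spol H, 4 ro L, 5 ku L.
The penult (syllable 4, ro) is light, so stress falls on the antepenult (syllable 3, spol).
Stress on syllable 3: glo:b.to:.ˈspol.ro.ku.

3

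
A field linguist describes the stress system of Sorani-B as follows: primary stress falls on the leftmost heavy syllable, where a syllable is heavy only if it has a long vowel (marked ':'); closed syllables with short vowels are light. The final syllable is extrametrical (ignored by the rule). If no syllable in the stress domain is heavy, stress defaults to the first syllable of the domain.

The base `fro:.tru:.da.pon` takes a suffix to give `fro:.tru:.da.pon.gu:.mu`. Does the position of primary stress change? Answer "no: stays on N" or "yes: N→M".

no: stays on 1

Base `fro:.tru:.da.pon` (4 syllables):
  The final syllable (4, pon) is extrametrical; the stress domain is syllables 1–3.
  Weights: 1 fro: H, 2 tru: H, 3 da L.
  Heavy syllables in the domain: 1, 2. The leftmost is syllable 1 (fro:).
  → primary stress on syllable 1.
Suffixed `fro:.tru:.da.pon.gu:.mu` (6 syllables):
  The final syllable (6, mu) is extrametrical; the stress domain is syllables 1–5.
  Weights: 1 fro: H, 2 tru: H, 3 da L, 4 pon L, 5 gu: H.
  Heavy syllables in the domain: 1, 2, 5. The leftmost is syllable 1 (fro:).
  → primary stress on syllable 1.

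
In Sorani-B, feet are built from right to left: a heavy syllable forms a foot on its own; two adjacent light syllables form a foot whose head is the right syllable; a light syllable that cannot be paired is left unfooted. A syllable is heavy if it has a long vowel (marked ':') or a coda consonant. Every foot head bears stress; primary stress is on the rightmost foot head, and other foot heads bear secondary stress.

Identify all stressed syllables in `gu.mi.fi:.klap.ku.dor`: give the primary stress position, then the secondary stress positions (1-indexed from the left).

Weights: 1 gu L, 2 mi L, 3 fi: H, 4 klap H, 5 ku L, 6 dor H.
Parse right to left (heavy = foot alone; LL = one foot; stranded L unfooted): (gu.ˈmi) (ˈfi:) (ˈklap) ku (ˈdor).
Foot heads: 2, 3, 4, 6.
Primary stress on the rightmost head = syllable 6.
Secondary stress on 2, 3, 4: gu.ˌmi.ˌfi:.ˌklap.ku.ˈdor.

primary 6, secondary 2, 3, 4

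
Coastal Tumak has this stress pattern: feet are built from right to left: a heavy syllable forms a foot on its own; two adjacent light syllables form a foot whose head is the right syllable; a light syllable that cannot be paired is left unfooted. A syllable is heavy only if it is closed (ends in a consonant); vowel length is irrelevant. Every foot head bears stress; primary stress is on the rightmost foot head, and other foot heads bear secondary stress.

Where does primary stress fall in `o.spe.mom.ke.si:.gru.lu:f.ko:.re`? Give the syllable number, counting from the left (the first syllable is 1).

Weights: 1 o L, 2 spe L, 3 mom H, 4 ke L, 5 si: L, 6 gru L, 7 lu:f H, 8 ko: L, 9 re L.
Parse right to left (heavy = foot alone; LL = one foot; stranded L unfooted): (o.ˈspe) (ˈmom) ke (si:.ˈgru) (ˈlu:f) (ko:.ˈre).
Foot heads: 2, 3, 6, 7, 9.
Primary stress on the rightmost head = syllable 9.
Primary stress: syllable 9 → o.spe.mom.ke.si:.gru.lu:f.ko:.ˈre.

9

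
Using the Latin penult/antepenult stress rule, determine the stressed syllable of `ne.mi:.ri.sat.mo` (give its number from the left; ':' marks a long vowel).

Classical Latin: stress the penult if heavy (long vowel or closed), else the antepenult.
Weights: 3 ri L, 4 sat H, 5 mo L.
The penult (syllable 4, sat) is heavy, so it takes stress.
Stress on syllable 4: ne.mi:.ri.ˈsat.mo.

4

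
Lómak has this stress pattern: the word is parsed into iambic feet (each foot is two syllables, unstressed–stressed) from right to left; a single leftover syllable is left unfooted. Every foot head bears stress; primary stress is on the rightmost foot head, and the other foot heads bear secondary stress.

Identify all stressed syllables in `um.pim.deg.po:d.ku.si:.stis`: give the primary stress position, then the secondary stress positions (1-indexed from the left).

Parse right to left into iambic (σˈσ) feet: um (pim.ˈdeg) (po:d.ˈku) (si:.ˈstis). Syllable 1 is left unfooted.
Foot heads (stressed positions): 3, 5, 7.
End Rule Rightmost: primary stress on the rightmost head = syllable 7.
Secondary stress on 3, 5: um.pim.ˌdeg.po:d.ˌku.si:.ˈstis.

primary 7, secondary 3, 5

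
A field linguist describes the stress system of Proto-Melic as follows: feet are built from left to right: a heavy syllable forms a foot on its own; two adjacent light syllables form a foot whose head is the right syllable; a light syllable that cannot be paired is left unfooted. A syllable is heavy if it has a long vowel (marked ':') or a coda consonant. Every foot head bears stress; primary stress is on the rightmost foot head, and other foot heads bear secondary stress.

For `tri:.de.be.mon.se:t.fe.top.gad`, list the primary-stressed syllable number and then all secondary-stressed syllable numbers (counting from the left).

Weights: 1 tri: H, 2 de L, 3 be L, 4 mon H, 5 se:t H, 6 fe L, 7 top H, 8 gad H.
Parse left to right (heavy = foot alone; LL = one foot; stranded L unfooted): (ˈtri:) (de.ˈbe) (ˈmon) (ˈse:t) fe (ˈtop) (ˈgad).
Foot heads: 1, 3, 4, 5, 7, 8.
Primary stress on the rightmost head = syllable 8.
Secondary stress on 1, 3, 4, 5, 7: ˌtri:.de.ˌbe.ˌmon.ˌse:t.fe.ˌtop.ˈgad.

primary 8, secondary 1, 3, 4, 5, 7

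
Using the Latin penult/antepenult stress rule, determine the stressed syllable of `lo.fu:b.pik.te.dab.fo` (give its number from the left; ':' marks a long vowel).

5

Classical Latin: stress the penult if heavy (long vowel or closed), else the antepenult.
Weights: 4 te L, 5 dab H, 6 fo L.
The penult (syllable 5, dab) is heavy, so it takes stress.
Stress on syllable 5: lo.fu:b.pik.te.ˈdab.fo.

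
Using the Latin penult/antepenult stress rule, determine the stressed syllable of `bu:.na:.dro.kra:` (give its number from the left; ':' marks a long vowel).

2

Classical Latin: stress the penult if heavy (long vowel or closed), else the antepenult.
Weights: 2 na: H, 3 dro L, 4 kra: H.
The penult (syllable 3, dro) is light, so stress falls on the antepenult (syllable 2, na:).
Stress on syllable 2: bu:.ˈna:.dro.kra:.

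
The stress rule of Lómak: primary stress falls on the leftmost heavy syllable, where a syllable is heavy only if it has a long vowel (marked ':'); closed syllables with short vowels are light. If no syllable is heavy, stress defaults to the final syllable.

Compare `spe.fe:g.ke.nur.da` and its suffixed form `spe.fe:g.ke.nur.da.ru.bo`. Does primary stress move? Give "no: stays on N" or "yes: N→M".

Base `spe.fe:g.ke.nur.da` (5 syllables):
  Weights: 1 spe L, 2 fe:g H, 3 ke L, 4 nur L, 5 da L.
  Heavy syllables in the domain: 2. The leftmost is syllable 2 (fe:g).
  → primary stress on syllable 2.
Suffixed `spe.fe:g.ke.nur.da.ru.bo` (7 syllables):
  Weights: 1 spe L, 2 fe:g H, 3 ke L, 4 nur L, 5 da L, 6 ru L, 7 bo L.
  Heavy syllables in the domain: 2. The leftmost is syllable 2 (fe:g).
  → primary stress on syllable 2.

no: stays on 2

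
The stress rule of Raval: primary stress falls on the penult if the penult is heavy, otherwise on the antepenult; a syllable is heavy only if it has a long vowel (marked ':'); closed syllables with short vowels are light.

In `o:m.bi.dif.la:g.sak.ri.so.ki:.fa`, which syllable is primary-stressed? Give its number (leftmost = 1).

Weights: 7 so L, 8 ki: H, 9 fa L.
The penult (syllable 8, ki:) is heavy, so it takes stress.
Primary stress: syllable 8 → o:m.bi.dif.la:g.sak.ri.so.ˈki:.fa.

8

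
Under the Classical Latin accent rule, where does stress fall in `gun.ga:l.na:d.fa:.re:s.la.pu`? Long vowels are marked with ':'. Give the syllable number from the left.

Classical Latin: stress the penult if heavy (long vowel or closed), else the antepenult.
Weights: 5 re:s H, 6 la L, 7 pu L.
The penult (syllable 6, la) is light, so stress falls on the antepenult (syllable 5, re:s).
Stress on syllable 5: gun.ga:l.na:d.fa:.ˈre:s.la.pu.

5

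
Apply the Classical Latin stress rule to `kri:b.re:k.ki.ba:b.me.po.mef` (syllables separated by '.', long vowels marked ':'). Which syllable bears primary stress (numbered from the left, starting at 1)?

Classical Latin: stress the penult if heavy (long vowel or closed), else the antepenult.
Weights: 5 me L, 6 po L, 7 mef H.
The penult (syllable 6, po) is light, so stress falls on the antepenult (syllable 5, me).
Stress on syllable 5: kri:b.re:k.ki.ba:b.ˈme.po.mef.

5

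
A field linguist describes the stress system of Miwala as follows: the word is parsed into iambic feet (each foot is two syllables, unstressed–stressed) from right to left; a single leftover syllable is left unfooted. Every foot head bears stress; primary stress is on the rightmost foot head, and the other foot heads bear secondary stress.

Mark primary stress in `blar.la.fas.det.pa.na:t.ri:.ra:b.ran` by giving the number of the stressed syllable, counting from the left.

9

Parse right to left into iambic (σˈσ) feet: blar (la.ˈfas) (det.ˈpa) (na:t.ˈri:) (ra:b.ˈran). Syllable 1 is left unfooted.
Foot heads (stressed positions): 3, 5, 7, 9.
End Rule Rightmost: primary stress on the rightmost head = syllable 9.
Primary stress: syllable 9 → blar.la.fas.det.pa.na:t.ri:.ra:b.ˈran.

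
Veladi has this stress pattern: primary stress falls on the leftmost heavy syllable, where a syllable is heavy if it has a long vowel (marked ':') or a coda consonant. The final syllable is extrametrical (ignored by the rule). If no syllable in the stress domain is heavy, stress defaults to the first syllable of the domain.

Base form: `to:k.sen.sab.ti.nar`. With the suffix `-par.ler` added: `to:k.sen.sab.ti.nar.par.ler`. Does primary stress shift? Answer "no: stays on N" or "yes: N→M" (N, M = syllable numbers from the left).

Base `to:k.sen.sab.ti.nar` (5 syllables):
  The final syllable (5, nar) is extrametrical; the stress domain is syllables 1–4.
  Weights: 1 to:k H, 2 sen H, 3 sab H, 4 ti L.
  Heavy syllables in the domain: 1, 2, 3. The leftmost is syllable 1 (to:k).
  → primary stress on syllable 1.
Suffixed `to:k.sen.sab.ti.nar.par.ler` (7 syllables):
  The final syllable (7, ler) is extrametrical; the stress domain is syllables 1–6.
  Weights: 1 to:k H, 2 sen H, 3 sab H, 4 ti L, 5 nar H, 6 par H.
  Heavy syllables in the domain: 1, 2, 3, 5, 6. The leftmost is syllable 1 (to:k).
  → primary stress on syllable 1.

no: stays on 1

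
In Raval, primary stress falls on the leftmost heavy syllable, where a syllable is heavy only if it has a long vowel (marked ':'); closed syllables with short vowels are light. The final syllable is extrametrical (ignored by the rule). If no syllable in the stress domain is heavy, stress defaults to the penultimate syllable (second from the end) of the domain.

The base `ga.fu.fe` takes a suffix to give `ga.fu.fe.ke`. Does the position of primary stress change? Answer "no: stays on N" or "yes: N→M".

Base `ga.fu.fe` (3 syllables):
  The final syllable (3, fe) is extrametrical; the stress domain is syllables 1–2.
  Weights: 1 ga L, 2 fu L.
  No heavy syllable in the domain; default to the penultimate syllable (second from the end) of the domain = syllable 1.
  → primary stress on syllable 1.
Suffixed `ga.fu.fe.ke` (4 syllables):
  The final syllable (4, ke) is extrametrical; the stress domain is syllables 1–3.
  Weights: 1 ga L, 2 fu L, 3 fe L.
  No heavy syllable in the domain; default to the penultimate syllable (second from the end) of the domain = syllable 2.
  → primary stress on syllable 2.

yes: 1→2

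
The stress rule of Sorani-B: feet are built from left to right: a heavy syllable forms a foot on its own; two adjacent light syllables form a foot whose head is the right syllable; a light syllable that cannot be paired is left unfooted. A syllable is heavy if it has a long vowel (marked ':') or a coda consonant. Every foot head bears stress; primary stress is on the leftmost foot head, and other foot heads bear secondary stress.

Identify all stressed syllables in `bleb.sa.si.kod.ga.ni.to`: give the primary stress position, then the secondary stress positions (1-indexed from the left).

Weights: 1 bleb H, 2 sa L, 3 si L, 4 kod H, 5 ga L, 6 ni L, 7 to L.
Parse left to right (heavy = foot alone; LL = one foot; stranded L unfooted): (ˈbleb) (sa.ˈsi) (ˈkod) (ga.ˈni) to.
Foot heads: 1, 3, 4, 6.
Primary stress on the leftmost head = syllable 1.
Secondary stress on 3, 4, 6: ˈbleb.sa.ˌsi.ˌkod.ga.ˌni.to.

primary 1, secondary 3, 4, 6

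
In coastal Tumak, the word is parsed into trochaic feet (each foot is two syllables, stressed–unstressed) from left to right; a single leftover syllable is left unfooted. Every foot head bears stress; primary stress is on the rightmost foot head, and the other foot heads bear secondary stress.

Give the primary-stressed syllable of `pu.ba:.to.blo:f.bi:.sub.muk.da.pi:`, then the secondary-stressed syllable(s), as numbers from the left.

Parse left to right into trochaic (ˈσσ) feet: (ˈpu.ba:) (ˈto.blo:f) (ˈbi:.sub) (ˈmuk.da) pi:. Syllable 9 is left unfooted.
Foot heads (stressed positions): 1, 3, 5, 7.
End Rule Rightmost: primary stress on the rightmost head = syllable 7.
Secondary stress on 1, 3, 5: ˌpu.ba:.ˌto.blo:f.ˌbi:.sub.ˈmuk.da.pi:.

primary 7, secondary 1, 3, 5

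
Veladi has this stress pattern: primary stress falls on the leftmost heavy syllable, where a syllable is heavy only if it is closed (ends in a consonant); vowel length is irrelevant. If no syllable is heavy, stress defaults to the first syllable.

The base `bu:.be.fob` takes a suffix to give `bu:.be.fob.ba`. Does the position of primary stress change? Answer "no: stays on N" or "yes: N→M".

Base `bu:.be.fob` (3 syllables):
  Weights: 1 bu: L, 2 be L, 3 fob H.
  Heavy syllables in the domain: 3. The leftmost is syllable 3 (fob).
  → primary stress on syllable 3.
Suffixed `bu:.be.fob.ba` (4 syllables):
  Weights: 1 bu: L, 2 be L, 3 fob H, 4 ba L.
  Heavy syllables in the domain: 3. The leftmost is syllable 3 (fob).
  → primary stress on syllable 3.

no: stays on 3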